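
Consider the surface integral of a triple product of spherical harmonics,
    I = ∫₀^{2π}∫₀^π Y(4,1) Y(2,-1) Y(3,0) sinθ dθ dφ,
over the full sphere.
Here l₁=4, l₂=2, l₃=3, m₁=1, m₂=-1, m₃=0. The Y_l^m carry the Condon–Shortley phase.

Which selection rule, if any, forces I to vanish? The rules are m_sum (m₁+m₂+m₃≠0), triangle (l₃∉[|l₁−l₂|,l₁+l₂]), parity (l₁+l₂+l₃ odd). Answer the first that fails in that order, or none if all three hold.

parity

m₁+m₂+m₃ = 1 − 1 + 0 = 0  ✓
triangle: |4−2|=2 ≤ l₃=3 ≤ 4+2=6  ✓
parity: l₁+l₂+l₃ = 9 is odd  ✗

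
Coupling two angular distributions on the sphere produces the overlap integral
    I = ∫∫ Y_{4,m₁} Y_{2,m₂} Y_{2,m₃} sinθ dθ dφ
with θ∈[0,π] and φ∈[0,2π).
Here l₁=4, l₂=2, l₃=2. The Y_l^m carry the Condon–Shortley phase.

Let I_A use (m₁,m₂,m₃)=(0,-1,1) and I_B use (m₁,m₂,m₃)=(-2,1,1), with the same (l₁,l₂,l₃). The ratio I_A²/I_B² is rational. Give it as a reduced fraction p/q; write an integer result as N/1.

Same 4,2,2: normalisation and zero-m 3j drop out of the ratio.
A: Δ: 4! 4! 0! / 9! → 1/630; sum: t=1:−1/36 = -1/36; 3j²(4 2 2; 0 -1 1) = Δ·Π!·Σ² = 8/315  (sign +1)
B: Δ: 4! 4! 0! / 9! → 1/630; sum: t=3:−1/36 = -1/36; 3j²(4 2 2; -2 1 1) = Δ·Π!·Σ² = 4/63  (sign +1)
I_A²/I_B² = (8/315)/(4/63) = 2/5

2/5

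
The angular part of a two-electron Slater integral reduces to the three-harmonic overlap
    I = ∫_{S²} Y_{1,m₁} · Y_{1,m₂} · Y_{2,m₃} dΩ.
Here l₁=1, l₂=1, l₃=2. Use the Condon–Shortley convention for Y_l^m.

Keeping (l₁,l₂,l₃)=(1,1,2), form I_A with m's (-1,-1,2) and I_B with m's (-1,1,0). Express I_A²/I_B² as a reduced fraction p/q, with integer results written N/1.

6/1

Shared (l₁,l₂,l₃)=(1,1,2): N and (l;000)² cancel in I_A²/I_B².
A: Δ = 0!·2!·2!/5! = 1/30; Racah Σ t=0..0: t=0:+1/4 = 1/4; ⇒ 3j(1 1 2; -1 -1 2)² = 1/5, sgn +1
B: Δ = 0!·2!·2!/5! = 1/30; Racah Σ t=0..0: t=0:+1/4 = 1/4; ⇒ 3j(1 1 2; -1 1 0)² = 1/30, sgn +1
I_A²/I_B² = (1/5)/(1/30) = 6/1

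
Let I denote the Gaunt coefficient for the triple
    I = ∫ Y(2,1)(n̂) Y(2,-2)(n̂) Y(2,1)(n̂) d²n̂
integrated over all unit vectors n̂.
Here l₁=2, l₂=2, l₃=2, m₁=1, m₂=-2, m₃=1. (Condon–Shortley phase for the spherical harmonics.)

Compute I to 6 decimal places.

0.220728

m-sum 0 ✓  L=6 even ✓  0≤2≤4 ✓
Π(2lᵢ+1) = 5×5×5 = 125
triangle coeff Δ(2,2,2) = 1/630
Σ_t [0,2]: t=0:+1/8 t=1:−1/1 t=2:+1/8 = -3/4
(3j)²=2/35 [(2 2 2; 0 0 0)], sign=-1
Σ_t [0,0]: t=0:+1/4 = 1/4
(3j)²=3/35 [(2 2 2; 1 -2 1)], sign=-1
⇒ 4πI² = 30/49
I = (+1)√(30/49/(4π)) = 0.22072812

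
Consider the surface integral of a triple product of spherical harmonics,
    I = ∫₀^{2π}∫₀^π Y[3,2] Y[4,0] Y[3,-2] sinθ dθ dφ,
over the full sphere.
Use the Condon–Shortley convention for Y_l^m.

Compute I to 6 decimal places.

Rules hold: Σm=0, L=10 even, 1≤3≤7.
N = 7·9·7 = 441
Δ = 4!·2!·4!/11! = 1/34650
Racah Σ t=1..3: t=1:−1/72 t=2:+1/16 t=3:−1/72 = 5/144
⇒ 3j(3 4 3; 0 0 0)² = 2/77, sgn -1
Racah Σ t=0..1: t=0:+1/576 t=1:−1/72 = -7/576
⇒ 3j(3 4 3; 2 0 -2)² = 7/198, sgn +1
4πI² = N·(3j₀)²·(3jₘ)² = 49/121
I = -1·√(0.404959/4π) = -0.17951487

-0.179515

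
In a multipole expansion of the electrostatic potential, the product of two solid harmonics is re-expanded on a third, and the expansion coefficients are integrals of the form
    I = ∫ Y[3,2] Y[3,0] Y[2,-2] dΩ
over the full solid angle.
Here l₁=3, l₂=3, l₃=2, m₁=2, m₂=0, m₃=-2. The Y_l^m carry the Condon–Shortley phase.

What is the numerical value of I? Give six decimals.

Rules hold: Σm=0, L=8 even, 0≤2≤6.
N = 7·7·5 = 245
Δ = 4!·2!·2!/9! = 1/3780
Racah Σ t=1..3: t=1:−1/24 t=2:+1/4 t=3:−1/24 = 1/6
⇒ 3j(3 3 2; 0 0 0)² = 4/105, sgn +1
Racah Σ t=1..1: t=1:−1/24 = -1/24
⇒ 3j(3 3 2; 2 0 -2)² = 1/21, sgn -1
4πI² = N·(3j₀)²·(3jₘ)² = 4/9
I = -1·√(0.444444/4π) = -0.18806319

-0.188063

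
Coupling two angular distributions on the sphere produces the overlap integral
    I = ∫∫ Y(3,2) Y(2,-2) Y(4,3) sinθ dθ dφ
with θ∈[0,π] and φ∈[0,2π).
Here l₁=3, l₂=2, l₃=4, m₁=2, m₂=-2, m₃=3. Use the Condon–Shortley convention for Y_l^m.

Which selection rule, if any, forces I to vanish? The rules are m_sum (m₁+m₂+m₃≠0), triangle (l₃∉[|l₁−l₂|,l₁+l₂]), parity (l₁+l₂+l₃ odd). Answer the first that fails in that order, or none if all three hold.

m_sum

Σmᵢ = 3  ✗
l₃∈[|l₁−l₂|,l₁+l₂]=[1,5], have l₃=4
Σlᵢ = 9 ⇒ odd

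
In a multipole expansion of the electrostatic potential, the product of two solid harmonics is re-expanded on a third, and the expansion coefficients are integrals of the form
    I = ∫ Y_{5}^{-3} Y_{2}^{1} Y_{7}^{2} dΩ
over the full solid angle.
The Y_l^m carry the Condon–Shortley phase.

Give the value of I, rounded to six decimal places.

Checks pass: Σm=0; 14 even; l₃=7∈[3,7].
(2·5+1)(2·2+1)(2·7+1) = 825
Δ: 0! 10! 4! / 15! → 1/15015
sum: t=0:+1/57600 = 1/57600
3j²(5 2 7; 0 0 0) = Δ·Π!·Σ² = 21/715  (sign -1)
sum: t=0:+1/483840 = 1/483840
3j²(5 2 7; -3 1 2) = Δ·Π!·Σ² = 6/1001  (sign -1)
combine: 4πI² = 825·21/715·6/1001 = 270/1859
take √, sign +1: I = 0.10750713

0.107507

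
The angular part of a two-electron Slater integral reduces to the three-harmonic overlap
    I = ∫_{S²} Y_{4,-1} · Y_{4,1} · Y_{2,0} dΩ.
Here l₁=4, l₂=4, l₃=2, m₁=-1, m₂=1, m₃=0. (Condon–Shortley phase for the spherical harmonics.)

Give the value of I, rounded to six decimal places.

-0.139264

Checks pass: Σm=0; 10 even; l₃=2∈[0,8].
(2·4+1)(2·4+1)(2·2+1) = 405
Δ: 6! 2! 2! / 11! → 1/13860
sum: t=2:+1/192 t=3:−1/36 t=4:+1/192 = -5/288
3j²(4 4 2; 0 0 0) = Δ·Π!·Σ² = 20/693  (sign -1)
sum: t=3:−1/144 t=4:+1/48 t=5:−1/480 = 17/1440
3j²(4 4 2; -1 1 0) = Δ·Π!·Σ² = 289/13860  (sign +1)
combine: 4πI² = 405·20/693·289/13860 = 1445/5929
take √, sign -1: I = -0.13926381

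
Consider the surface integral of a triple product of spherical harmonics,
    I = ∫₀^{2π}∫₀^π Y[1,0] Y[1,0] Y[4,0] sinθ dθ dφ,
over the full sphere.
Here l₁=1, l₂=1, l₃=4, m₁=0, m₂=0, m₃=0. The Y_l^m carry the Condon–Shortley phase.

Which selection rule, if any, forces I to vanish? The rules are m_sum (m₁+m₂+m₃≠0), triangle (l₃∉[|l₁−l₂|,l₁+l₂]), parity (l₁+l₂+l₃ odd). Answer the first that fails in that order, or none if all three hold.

azimuthal sum: 0 + 0 + 0 = 0  ✓
0 ≤ 4 ≤ 2 (triangle on l)  ✗
L = 1 + 1 + 4 = 6 (even)

triangle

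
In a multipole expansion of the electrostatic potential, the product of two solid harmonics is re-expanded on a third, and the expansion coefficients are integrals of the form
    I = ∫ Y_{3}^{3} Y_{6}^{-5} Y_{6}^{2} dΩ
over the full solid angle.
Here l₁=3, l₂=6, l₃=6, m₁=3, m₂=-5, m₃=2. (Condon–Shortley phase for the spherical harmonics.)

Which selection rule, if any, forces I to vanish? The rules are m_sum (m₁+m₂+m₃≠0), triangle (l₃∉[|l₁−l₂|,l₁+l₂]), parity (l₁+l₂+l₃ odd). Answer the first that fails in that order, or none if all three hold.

m₁+m₂+m₃ = 3 − 5 + 2 = 0  ✓
triangle: |3−6|=3 ≤ l₃=6 ≤ 3+6=9  ✓
parity: l₁+l₂+l₃ = 15 is odd  ✗

parity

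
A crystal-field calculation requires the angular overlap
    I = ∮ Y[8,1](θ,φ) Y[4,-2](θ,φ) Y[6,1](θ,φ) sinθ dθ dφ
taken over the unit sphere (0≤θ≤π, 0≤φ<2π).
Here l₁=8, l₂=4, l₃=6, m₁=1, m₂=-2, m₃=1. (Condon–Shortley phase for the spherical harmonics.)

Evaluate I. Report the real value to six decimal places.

Rules hold: Σm=0, L=18 even, 4≤6≤12.
N = 17·9·13 = 1989
Δ = 6!·10!·2!/19! = 1/23279256
Racah Σ t=2..4: t=2:+1/1658880 t=3:−1/518400 t=4:+1/1658880 = -1/1382400
⇒ 3j(8 4 6; 0 0 0)² = 504/46189, sgn -1
Racah Σ t=0..2: t=0:+1/43545600 t=1:−1/2073600 t=2:+1/1382400 = 23/87091200
⇒ 3j(8 4 6; 1 -2 1)² = 2645/554268, sgn -1
4πI² = N·(3j₀)²·(3jₘ)² = 999810/9653501
I = +1·√(0.10357/4π) = 0.09078443

0.090784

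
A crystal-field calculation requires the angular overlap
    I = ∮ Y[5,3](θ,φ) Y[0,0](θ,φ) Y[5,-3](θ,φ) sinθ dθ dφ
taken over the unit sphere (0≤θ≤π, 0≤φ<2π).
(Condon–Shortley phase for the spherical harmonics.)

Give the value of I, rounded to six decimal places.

Checks pass: Σm=0; 10 even; l₃=5∈[5,5].
(2·5+1)(2·0+1)(2·5+1) = 121
Δ: 0! 10! 0! / 11! → 1/11
sum: t=0:+1/14400 = 1/14400
3j²(5 0 5; 0 0 0) = Δ·Π!·Σ² = 1/11  (sign -1)
sum: t=0:+1/80640 = 1/80640
3j²(5 0 5; 3 0 -3) = Δ·Π!·Σ² = 1/11  (sign +1)
combine: 4πI² = 121·1/11·1/11 = 1/1
take √, sign -1: I = -0.28209479

-0.282095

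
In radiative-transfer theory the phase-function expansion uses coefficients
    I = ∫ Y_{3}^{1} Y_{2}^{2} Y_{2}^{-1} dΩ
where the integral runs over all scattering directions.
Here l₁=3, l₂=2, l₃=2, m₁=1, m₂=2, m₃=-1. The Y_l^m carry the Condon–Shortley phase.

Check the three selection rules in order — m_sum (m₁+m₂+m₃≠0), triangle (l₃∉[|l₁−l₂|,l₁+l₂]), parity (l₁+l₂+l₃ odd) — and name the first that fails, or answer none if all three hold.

azimuthal sum: 1 + 2 − 1 = 2  ✗
1 ≤ 2 ≤ 5 (triangle on l)
L = 3 + 2 + 2 = 7 (odd)

m_sum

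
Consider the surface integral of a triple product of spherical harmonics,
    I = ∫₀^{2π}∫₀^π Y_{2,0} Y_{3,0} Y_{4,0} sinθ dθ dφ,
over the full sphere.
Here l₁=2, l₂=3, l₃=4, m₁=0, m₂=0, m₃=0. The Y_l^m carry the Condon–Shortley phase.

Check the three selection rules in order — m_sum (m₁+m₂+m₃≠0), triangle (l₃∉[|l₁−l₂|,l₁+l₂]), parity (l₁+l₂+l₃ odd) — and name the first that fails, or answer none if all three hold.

parity

Σmᵢ = 0  ✓
l₃∈[|l₁−l₂|,l₁+l₂]=[1,5], have l₃=4  ✓
Σlᵢ = 9 ⇒ odd  ✗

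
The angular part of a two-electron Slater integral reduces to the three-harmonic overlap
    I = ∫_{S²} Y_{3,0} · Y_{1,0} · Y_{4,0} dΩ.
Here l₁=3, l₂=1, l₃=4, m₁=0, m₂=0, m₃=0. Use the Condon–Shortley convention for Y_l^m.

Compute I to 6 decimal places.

m-sum 0 ✓  L=8 even ✓  2≤4≤4 ✓
Π(2lᵢ+1) = 7×3×9 = 189
triangle coeff Δ(3,1,4) = 1/252
Σ_t [0,0]: t=0:+1/36 = 1/36
(3j)²=4/63 [(3 1 4; 0 0 0)], sign=+1
(m-triple is (0,0,0) — same symbol as above.)
⇒ 4πI² = 16/21
I = (+1)√(16/21/(4π)) = 0.24623252

0.246233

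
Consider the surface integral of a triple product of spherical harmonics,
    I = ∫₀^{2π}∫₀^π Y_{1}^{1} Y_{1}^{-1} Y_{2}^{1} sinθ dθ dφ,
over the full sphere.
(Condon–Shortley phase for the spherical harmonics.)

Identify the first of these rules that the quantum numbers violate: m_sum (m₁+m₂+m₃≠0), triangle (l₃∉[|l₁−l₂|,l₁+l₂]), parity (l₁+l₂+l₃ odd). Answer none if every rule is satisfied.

m_sum

azimuthal sum: 1 − 1 + 1 = 1  ✗
0 ≤ 2 ≤ 2 (triangle on l)
L = 1 + 1 + 2 = 4 (even)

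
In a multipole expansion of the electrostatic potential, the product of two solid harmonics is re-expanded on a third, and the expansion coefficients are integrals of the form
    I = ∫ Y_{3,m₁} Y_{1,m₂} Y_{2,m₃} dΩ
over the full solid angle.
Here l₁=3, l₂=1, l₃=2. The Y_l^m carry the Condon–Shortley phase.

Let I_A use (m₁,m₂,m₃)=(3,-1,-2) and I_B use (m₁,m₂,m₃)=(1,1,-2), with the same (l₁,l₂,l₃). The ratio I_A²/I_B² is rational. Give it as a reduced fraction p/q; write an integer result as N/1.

Shared (l₁,l₂,l₃)=(3,1,2): N and (l;000)² cancel in I_A²/I_B².
A: Δ = 2!·4!·0!/7! = 1/105; Racah Σ t=0..0: t=0:+1/48 = 1/48; ⇒ 3j(3 1 2; 3 -1 -2)² = 1/7, sgn +1
B: Δ = 2!·4!·0!/7! = 1/105; Racah Σ t=2..2: t=2:+1/48 = 1/48; ⇒ 3j(3 1 2; 1 1 -2)² = 1/105, sgn +1
I_A²/I_B² = (1/7)/(1/105) = 15/1

15/1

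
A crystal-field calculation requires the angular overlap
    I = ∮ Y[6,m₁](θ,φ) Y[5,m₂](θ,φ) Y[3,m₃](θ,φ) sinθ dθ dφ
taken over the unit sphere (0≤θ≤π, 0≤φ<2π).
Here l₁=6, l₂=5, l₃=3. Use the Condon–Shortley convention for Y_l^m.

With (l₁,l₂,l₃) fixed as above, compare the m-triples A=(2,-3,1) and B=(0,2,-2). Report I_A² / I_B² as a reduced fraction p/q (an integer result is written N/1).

Same 6,5,3: normalisation and zero-m 3j drop out of the ratio.
A: Δ: 8! 4! 2! / 15! → 1/675675; sum: t=0:+1/1935360 t=1:−1/30240 t=2:+1/11520 = 1/18432; 3j²(6 5 3; 2 -3 1) = Δ·Π!·Σ² = 7/429  (sign +1)
B: Δ: 8! 4! 2! / 15! → 1/675675; sum: t=5:−1/8640 t=6:+1/34560 = -1/11520; 3j²(6 5 3; 0 2 -2) = Δ·Π!·Σ² = 3/143  (sign +1)
I_A²/I_B² = (7/429)/(3/143) = 7/9

7/9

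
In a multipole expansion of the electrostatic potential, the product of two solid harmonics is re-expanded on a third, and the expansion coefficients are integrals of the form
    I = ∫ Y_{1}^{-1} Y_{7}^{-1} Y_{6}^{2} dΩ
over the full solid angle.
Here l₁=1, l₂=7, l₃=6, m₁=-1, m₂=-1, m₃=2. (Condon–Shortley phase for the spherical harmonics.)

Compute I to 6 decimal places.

-0.135514

Checks pass: Σm=0; 14 even; l₃=6∈[6,8].
(2·1+1)(2·7+1)(2·6+1) = 585
Δ: 2! 0! 12! / 15! → 1/1365
sum: t=1:−1/518400 = -1/518400
3j²(1 7 6; 0 0 0) = Δ·Π!·Σ² = 7/195  (sign -1)
sum: t=2:+1/1935360 = 1/1935360
3j²(1 7 6; -1 -1 2) = Δ·Π!·Σ² = 1/91  (sign +1)
combine: 4πI² = 585·7/195·1/91 = 3/13
take √, sign -1: I = -0.13551395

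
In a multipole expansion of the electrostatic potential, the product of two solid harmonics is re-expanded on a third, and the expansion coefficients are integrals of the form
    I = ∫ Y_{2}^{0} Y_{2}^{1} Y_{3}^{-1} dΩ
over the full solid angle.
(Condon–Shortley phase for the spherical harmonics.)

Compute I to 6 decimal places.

0.000000

L=7 odd ⇒ parity kills the (l;000) factor ⇒ I = 0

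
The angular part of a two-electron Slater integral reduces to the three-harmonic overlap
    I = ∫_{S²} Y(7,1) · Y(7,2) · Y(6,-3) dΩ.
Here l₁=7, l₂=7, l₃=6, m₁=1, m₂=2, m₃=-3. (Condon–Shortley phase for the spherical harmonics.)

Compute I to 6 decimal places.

-0.046059

Checks pass: Σm=0; 20 even; l₃=6∈[0,14].
(2·7+1)(2·7+1)(2·6+1) = 2925
Δ: 8! 6! 6! / 21! → 1/2444321880
sum: t=1:−1/2612736000 t=2:+1/20736000 t=3:−1/1658880 t=4:+1/746496 t=5:−1/1658880 t=6:+1/20736000 t=7:−1/2612736000 = 1/4354560
3j²(7 7 6; 0 0 0) = Δ·Π!·Σ² = 1000/138567  (sign +1)
sum: t=3:−1/18662400 t=4:+1/3317760 t=5:−1/4147200 t=6:+1/37324800 = 1/29859840
3j²(7 7 6; 1 2 -3) = Δ·Π!·Σ² = 175/138567  (sign -1)
combine: 4πI² = 2925·1000/138567·175/138567 = 4375000/164109517
take √, sign -1: I = -0.04605929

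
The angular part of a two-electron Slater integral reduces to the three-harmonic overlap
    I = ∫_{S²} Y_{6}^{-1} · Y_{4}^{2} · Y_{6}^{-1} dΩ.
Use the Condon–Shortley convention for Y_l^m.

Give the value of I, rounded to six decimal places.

0.133571

Checks pass: Σm=0; 16 even; l₃=6∈[2,10].
(2·6+1)(2·4+1)(2·6+1) = 1521
Δ: 4! 8! 4! / 17! → 1/15315300
sum: t=0:+1/829440 t=1:−1/25920 t=2:+1/9216 t=3:−1/25920 t=4:+1/829440 = 7/207360
3j²(6 4 6; 0 0 0) = Δ·Π!·Σ² = 28/2431  (sign +1)
sum: t=2:+1/69120 t=3:−1/20736 t=4:+1/69120 = -1/51840
3j²(6 4 6; -1 2 -1) = Δ·Π!·Σ² = 280/21879  (sign +1)
combine: 4πI² = 1521·28/2431·280/21879 = 7840/34969
take √, sign +1: I = 0.13357079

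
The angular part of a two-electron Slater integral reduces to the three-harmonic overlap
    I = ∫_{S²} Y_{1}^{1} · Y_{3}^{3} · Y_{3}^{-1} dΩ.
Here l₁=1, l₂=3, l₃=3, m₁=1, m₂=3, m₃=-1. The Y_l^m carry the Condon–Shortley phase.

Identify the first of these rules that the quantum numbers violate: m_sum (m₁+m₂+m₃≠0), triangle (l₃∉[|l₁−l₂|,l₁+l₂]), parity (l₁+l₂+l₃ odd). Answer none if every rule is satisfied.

azimuthal sum: 1 + 3 − 1 = 3  ✗
2 ≤ 3 ≤ 4 (triangle on l)
L = 1 + 3 + 3 = 7 (odd)

m_sum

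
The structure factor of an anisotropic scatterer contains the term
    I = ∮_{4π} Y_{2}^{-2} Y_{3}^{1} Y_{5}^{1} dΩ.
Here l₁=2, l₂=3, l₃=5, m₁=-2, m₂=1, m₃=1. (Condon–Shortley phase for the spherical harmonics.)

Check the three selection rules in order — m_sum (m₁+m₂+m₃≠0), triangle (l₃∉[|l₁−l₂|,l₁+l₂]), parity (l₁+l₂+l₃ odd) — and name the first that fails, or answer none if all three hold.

Σmᵢ = 0  ✓
l₃∈[|l₁−l₂|,l₁+l₂]=[1,5], have l₃=5  ✓
Σlᵢ = 10 ⇒ even  ✓

none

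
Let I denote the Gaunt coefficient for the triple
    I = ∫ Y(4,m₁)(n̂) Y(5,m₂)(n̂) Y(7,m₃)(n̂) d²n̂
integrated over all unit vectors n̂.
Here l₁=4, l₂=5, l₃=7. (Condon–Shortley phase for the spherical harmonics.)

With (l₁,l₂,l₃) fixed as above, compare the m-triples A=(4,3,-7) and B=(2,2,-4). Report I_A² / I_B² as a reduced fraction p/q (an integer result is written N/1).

l's match ⇒ only the (l;m) 3-j factors differ between A and B.
A: triangle coeff Δ(4,5,7) = 1/6126120; Σ_t [0,0]: t=0:+1/58060800 = 1/58060800; (3j)²=7/510 [(4 5 7; 4 3 -7)], sign=+1
B: triangle coeff Δ(4,5,7) = 1/6126120; Σ_t [0,2]: t=0:+1/483840 t=1:−1/172800 t=2:+1/1036800 = -1/362880; (3j)²=20/1547 [(4 5 7; 2 2 -4)], sign=+1
I_A²/I_B² = (7/510)/(20/1547) = 637/600

637/600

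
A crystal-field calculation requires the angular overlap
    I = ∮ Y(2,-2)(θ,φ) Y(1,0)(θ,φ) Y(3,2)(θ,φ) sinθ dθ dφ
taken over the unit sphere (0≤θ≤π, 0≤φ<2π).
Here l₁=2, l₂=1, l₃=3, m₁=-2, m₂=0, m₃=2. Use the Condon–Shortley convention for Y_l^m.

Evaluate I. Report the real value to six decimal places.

m-sum 0 ✓  L=6 even ✓  1≤3≤3 ✓
Π(2lᵢ+1) = 5×3×7 = 105
triangle coeff Δ(2,1,3) = 1/105
Σ_t [0,0]: t=0:+1/4 = 1/4
(3j)²=3/35 [(2 1 3; 0 0 0)], sign=-1
Σ_t [0,0]: t=0:+1/24 = 1/24
(3j)²=1/21 [(2 1 3; -2 0 2)], sign=-1
⇒ 4πI² = 3/7
I = (+1)√(3/7/(4π)) = 0.18467439

0.184674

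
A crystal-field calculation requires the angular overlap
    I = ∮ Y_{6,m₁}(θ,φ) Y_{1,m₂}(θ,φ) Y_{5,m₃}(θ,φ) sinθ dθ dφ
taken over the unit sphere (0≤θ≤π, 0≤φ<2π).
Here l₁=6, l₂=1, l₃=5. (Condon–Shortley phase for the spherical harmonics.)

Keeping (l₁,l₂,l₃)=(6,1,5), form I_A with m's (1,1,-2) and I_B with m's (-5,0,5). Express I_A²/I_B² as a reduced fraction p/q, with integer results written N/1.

10/11

Same 6,1,5: normalisation and zero-m 3j drop out of the ratio.
A: Δ: 2! 10! 0! / 13! → 1/858; sum: t=2:+1/60480 = 1/60480; 3j²(6 1 5; 1 1 -2) = Δ·Π!·Σ² = 5/429  (sign -1)
B: Δ: 2! 10! 0! / 13! → 1/858; sum: t=1:−1/3628800 = -1/3628800; 3j²(6 1 5; -5 0 5) = Δ·Π!·Σ² = 1/78  (sign -1)
I_A²/I_B² = (5/429)/(1/78) = 10/11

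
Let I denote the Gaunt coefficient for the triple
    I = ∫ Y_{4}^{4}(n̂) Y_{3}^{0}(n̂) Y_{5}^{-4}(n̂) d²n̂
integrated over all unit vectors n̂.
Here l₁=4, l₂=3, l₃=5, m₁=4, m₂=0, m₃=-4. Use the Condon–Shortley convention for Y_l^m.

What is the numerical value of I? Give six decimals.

-0.207724

Rules hold: Σm=0, L=12 even, 1≤5≤7.
N = 9·7·11 = 693
Δ = 2!·6!·4!/13! = 1/180180
Racah Σ t=0..2: t=0:+1/576 t=1:−1/144 t=2:+1/576 = -1/288
⇒ 3j(4 3 5; 0 0 0)² = 20/1001, sgn +1
Racah Σ t=0..0: t=0:+1/8640 = 1/8640
⇒ 3j(4 3 5; 4 0 -4)² = 28/715, sgn -1
4πI² = N·(3j₀)²·(3jₘ)² = 1008/1859
I = -1·√(0.542227/4π) = -0.20772350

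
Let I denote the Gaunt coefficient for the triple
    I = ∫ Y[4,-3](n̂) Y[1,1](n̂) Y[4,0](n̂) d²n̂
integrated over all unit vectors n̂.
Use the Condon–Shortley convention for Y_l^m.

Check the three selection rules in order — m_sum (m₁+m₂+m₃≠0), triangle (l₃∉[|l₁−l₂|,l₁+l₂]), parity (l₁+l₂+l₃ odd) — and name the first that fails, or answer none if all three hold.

m_sum

azimuthal sum: -3 + 1 + 0 = -2  ✗
3 ≤ 4 ≤ 5 (triangle on l)
L = 4 + 1 + 4 = 9 (odd)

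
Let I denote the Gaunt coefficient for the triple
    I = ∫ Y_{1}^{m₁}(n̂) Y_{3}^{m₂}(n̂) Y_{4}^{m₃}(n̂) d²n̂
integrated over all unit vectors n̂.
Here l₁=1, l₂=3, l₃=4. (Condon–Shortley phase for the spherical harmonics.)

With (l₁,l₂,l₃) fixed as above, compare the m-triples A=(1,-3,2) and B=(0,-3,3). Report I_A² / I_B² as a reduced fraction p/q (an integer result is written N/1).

Shared (l₁,l₂,l₃)=(1,3,4): N and (l;000)² cancel in I_A²/I_B².
A: Δ = 0!·2!·6!/9! = 1/252; Racah Σ t=0..0: t=0:+1/1440 = 1/1440; ⇒ 3j(1 3 4; 1 -3 2)² = 1/252, sgn +1
B: Δ = 0!·2!·6!/9! = 1/252; Racah Σ t=0..0: t=0:+1/720 = 1/720; ⇒ 3j(1 3 4; 0 -3 3)² = 1/36, sgn -1
I_A²/I_B² = (1/252)/(1/36) = 1/7

1/7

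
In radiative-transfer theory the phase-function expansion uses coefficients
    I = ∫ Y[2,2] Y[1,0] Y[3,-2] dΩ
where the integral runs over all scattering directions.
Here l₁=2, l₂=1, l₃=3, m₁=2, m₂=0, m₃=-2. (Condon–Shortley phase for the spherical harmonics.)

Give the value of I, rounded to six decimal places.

0.184674

Rules hold: Σm=0, L=6 even, 1≤3≤3.
N = 5·3·7 = 105
Δ = 0!·4!·2!/7! = 1/105
Racah Σ t=0..0: t=0:+1/4 = 1/4
⇒ 3j(2 1 3; 0 0 0)² = 3/35, sgn -1
Racah Σ t=0..0: t=0:+1/24 = 1/24
⇒ 3j(2 1 3; 2 0 -2)² = 1/21, sgn -1
4πI² = N·(3j₀)²·(3jₘ)² = 3/7
I = +1·√(0.428571/4π) = 0.18467439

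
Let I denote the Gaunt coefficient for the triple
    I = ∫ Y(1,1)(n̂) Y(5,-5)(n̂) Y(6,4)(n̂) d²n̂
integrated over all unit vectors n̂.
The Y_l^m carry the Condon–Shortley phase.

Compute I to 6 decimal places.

0.040859

Checks pass: Σm=0; 12 even; l₃=6∈[4,6].
(2·1+1)(2·5+1)(2·6+1) = 429
Δ: 0! 2! 10! / 13! → 1/858
sum: t=0:+1/14400 = 1/14400
3j²(1 5 6; 0 0 0) = Δ·Π!·Σ² = 6/143  (sign +1)
sum: t=0:+1/7257600 = 1/7257600
3j²(1 5 6; 1 -5 4) = Δ·Π!·Σ² = 1/858  (sign +1)
combine: 4πI² = 429·6/143·1/858 = 3/143
take √, sign +1: I = 0.04085899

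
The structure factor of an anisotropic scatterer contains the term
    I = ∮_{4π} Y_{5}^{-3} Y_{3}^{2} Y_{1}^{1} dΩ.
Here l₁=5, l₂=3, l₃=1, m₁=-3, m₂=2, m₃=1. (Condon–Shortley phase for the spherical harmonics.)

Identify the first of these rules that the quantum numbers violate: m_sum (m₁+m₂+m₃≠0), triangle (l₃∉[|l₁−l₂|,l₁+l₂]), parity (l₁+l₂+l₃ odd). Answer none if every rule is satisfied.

m₁+m₂+m₃ = -3 + 2 + 1 = 0  ✓
triangle: |5−3|=2 ≤ l₃=1 ≤ 5+3=8  ✗
parity: l₁+l₂+l₃ = 9 is odd

triangle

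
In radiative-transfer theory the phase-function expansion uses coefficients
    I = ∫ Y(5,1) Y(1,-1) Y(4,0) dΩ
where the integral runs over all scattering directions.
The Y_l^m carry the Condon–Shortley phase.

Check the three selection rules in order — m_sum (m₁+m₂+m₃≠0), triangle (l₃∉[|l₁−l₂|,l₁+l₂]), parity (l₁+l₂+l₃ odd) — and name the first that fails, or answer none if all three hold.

azimuthal sum: 1 − 1 + 0 = 0  ✓
4 ≤ 4 ≤ 6 (triangle on l)  ✓
L = 5 + 1 + 4 = 10 (even)  ✓

none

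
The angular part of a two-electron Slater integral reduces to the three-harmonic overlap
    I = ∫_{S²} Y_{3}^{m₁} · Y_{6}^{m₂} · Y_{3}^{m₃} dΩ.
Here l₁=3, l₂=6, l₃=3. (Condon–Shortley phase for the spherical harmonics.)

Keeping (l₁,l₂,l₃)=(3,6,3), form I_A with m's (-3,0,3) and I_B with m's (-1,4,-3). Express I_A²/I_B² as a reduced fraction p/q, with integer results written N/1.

1/210

l's match ⇒ only the (l;m) 3-j factors differ between A and B.
A: triangle coeff Δ(3,6,3) = 1/12012; Σ_t [6,6]: t=6:+1/518400 = 1/518400; (3j)²=1/12012 [(3 6 3; -3 0 3)], sign=+1
B: triangle coeff Δ(3,6,3) = 1/12012; Σ_t [4,4]: t=4:+1/34560 = 1/34560; (3j)²=5/286 [(3 6 3; -1 4 -3)], sign=+1
I_A²/I_B² = (1/12012)/(5/286) = 1/210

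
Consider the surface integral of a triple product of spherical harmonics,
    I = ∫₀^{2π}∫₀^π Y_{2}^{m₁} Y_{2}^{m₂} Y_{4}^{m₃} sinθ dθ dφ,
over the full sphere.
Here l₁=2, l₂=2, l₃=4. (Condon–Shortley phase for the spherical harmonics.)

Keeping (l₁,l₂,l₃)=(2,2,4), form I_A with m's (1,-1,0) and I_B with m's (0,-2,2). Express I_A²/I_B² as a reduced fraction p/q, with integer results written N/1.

16/15

Shared (l₁,l₂,l₃)=(2,2,4): N and (l;000)² cancel in I_A²/I_B².
A: Δ = 0!·4!·4!/9! = 1/630; Racah Σ t=0..0: t=0:+1/36 = 1/36; ⇒ 3j(2 2 4; 1 -1 0)² = 8/315, sgn +1
B: Δ = 0!·4!·4!/9! = 1/630; Racah Σ t=0..0: t=0:+1/96 = 1/96; ⇒ 3j(2 2 4; 0 -2 2)² = 1/42, sgn +1
I_A²/I_B² = (8/315)/(1/42) = 16/15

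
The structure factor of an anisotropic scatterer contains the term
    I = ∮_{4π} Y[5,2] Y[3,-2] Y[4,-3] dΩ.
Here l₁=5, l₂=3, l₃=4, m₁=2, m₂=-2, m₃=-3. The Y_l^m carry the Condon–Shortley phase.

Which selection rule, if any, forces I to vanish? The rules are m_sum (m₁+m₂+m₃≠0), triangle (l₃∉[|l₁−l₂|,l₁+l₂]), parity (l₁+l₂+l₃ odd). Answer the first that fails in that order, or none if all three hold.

m₁+m₂+m₃ = 2 − 2 − 3 = -3  ✗
triangle: |5−3|=2 ≤ l₃=4 ≤ 5+3=8
parity: l₁+l₂+l₃ = 12 is even

m_sum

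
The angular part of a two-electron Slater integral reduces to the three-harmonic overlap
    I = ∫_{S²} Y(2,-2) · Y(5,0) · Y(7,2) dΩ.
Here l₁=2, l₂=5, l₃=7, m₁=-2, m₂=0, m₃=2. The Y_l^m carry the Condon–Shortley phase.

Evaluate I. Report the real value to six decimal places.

0.127204

Checks pass: Σm=0; 14 even; l₃=7∈[3,7].
(2·2+1)(2·5+1)(2·7+1) = 825
Δ: 0! 4! 10! / 15! → 1/15015
sum: t=0:+1/57600 = 1/57600
3j²(2 5 7; 0 0 0) = Δ·Π!·Σ² = 21/715  (sign -1)
sum: t=0:+1/345600 = 1/345600
3j²(2 5 7; -2 0 2) = Δ·Π!·Σ² = 6/715  (sign -1)
combine: 4πI² = 825·21/715·6/715 = 378/1859
take √, sign +1: I = 0.12720415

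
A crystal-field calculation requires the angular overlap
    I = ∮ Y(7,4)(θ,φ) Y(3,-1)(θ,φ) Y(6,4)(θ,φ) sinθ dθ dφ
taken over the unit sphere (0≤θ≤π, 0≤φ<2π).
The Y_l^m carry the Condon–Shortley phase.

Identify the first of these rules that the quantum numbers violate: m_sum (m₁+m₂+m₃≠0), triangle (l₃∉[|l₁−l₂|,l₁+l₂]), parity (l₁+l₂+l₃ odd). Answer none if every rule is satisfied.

Σmᵢ = 7  ✗
l₃∈[|l₁−l₂|,l₁+l₂]=[4,10], have l₃=6
Σlᵢ = 16 ⇒ even

m_sum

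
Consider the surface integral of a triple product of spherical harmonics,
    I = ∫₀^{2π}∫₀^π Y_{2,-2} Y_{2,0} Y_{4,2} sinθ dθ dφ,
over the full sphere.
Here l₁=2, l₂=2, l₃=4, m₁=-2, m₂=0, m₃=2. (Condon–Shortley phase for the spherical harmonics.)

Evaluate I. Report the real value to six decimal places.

0.156078

m-sum 0 ✓  L=8 even ✓  0≤4≤4 ✓
Π(2lᵢ+1) = 5×5×9 = 225
triangle coeff Δ(2,2,4) = 1/630
Σ_t [0,0]: t=0:+1/16 = 1/16
(3j)²=2/35 [(2 2 4; 0 0 0)], sign=+1
Σ_t [0,0]: t=0:+1/96 = 1/96
(3j)²=1/42 [(2 2 4; -2 0 2)], sign=+1
⇒ 4πI² = 15/49
I = (+1)√(15/49/(4π)) = 0.15607835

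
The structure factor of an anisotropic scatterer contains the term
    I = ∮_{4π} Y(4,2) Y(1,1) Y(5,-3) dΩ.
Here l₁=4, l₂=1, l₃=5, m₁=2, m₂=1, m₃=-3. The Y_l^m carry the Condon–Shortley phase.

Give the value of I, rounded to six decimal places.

m-sum 0 ✓  L=10 even ✓  3≤5≤5 ✓
Π(2lᵢ+1) = 9×3×11 = 297
triangle coeff Δ(4,1,5) = 1/495
Σ_t [0,0]: t=0:+1/576 = 1/576
(3j)²=5/99 [(4 1 5; 0 0 0)], sign=-1
Σ_t [0,0]: t=0:+1/2880 = 1/2880
(3j)²=28/495 [(4 1 5; 2 1 -3)], sign=+1
⇒ 4πI² = 28/33
I = (-1)√(28/33/(4π)) = -0.25984664

-0.259847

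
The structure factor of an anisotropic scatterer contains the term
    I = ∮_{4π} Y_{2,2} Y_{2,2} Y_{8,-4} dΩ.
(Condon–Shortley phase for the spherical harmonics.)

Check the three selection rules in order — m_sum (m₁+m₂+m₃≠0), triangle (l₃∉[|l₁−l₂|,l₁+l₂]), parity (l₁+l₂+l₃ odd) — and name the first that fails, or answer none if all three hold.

m₁+m₂+m₃ = 2 + 2 − 4 = 0  ✓
triangle: |2−2|=0 ≤ l₃=8 ≤ 2+2=4  ✗
parity: l₁+l₂+l₃ = 12 is even

triangle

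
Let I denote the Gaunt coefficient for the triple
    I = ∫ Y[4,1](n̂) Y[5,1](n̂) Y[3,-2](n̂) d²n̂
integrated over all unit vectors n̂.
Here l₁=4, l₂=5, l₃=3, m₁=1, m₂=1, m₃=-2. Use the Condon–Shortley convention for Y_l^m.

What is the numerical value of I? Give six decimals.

Rules hold: Σm=0, L=12 even, 1≤3≤9.
N = 9·11·7 = 693
Δ = 6!·2!·4!/13! = 1/180180
Racah Σ t=2..4: t=2:+1/576 t=3:−1/144 t=4:+1/576 = -1/288
⇒ 3j(4 5 3; 0 0 0)² = 20/1001, sgn +1
Racah Σ t=2..3: t=2:+1/1152 t=3:−1/432 = -5/3456
⇒ 3j(4 5 3; 1 1 -2)² = 625/36036, sgn +1
4πI² = N·(3j₀)²·(3jₘ)² = 3125/13013
I = +1·√(0.240144/4π) = 0.13823925

0.138239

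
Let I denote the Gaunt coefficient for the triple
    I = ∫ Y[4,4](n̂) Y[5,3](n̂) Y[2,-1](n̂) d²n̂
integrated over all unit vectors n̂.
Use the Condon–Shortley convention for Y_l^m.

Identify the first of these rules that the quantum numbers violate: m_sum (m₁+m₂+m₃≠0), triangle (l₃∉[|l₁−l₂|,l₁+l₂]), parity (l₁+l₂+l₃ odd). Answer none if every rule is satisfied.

m₁+m₂+m₃ = 4 + 3 − 1 = 6  ✗
triangle: |4−5|=1 ≤ l₃=2 ≤ 4+5=9
parity: l₁+l₂+l₃ = 11 is odd

m_sum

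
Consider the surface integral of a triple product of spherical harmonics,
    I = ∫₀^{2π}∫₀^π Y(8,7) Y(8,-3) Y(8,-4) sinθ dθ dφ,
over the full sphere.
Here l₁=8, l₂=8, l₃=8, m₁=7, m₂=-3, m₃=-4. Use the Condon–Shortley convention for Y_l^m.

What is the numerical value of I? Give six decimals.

Rules hold: Σm=0, L=24 even, 0≤8≤16.
N = 17·17·17 = 4913
Δ = 8!·8!·8!/25! = 1/236637794250
Racah Σ t=0..8: t=0:+1/65548320768000 t=1:−1/128024064000 t=2:+1/2985984000 t=3:−1/373248000 t=4:+1/191102976 t=5:−1/373248000 t=6:+1/2985984000 t=7:−1/128024064000 t=8:+1/65548320768000 = 11/20808990720
⇒ 3j(8 8 8; 0 0 0)² = 490/96577, sgn +1
Racah Σ t=0..1: t=0:+1/146313216000 t=1:−1/117050572800 = -1/585252864000
⇒ 3j(8 8 8; 7 -3 -4)² = 33/37145, sgn -1
4πI² = N·(3j₀)²·(3jₘ)² = 54978/2482597
I = -1·√(0.0221454/4π) = -0.04197942

-0.041979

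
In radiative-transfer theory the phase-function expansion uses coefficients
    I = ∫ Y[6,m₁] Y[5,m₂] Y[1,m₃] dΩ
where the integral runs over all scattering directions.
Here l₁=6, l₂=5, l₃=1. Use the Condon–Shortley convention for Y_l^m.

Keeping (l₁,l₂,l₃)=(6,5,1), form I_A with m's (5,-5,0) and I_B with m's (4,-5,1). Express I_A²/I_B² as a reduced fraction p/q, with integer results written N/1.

Shared (l₁,l₂,l₃)=(6,5,1): N and (l;000)² cancel in I_A²/I_B².
A: Δ = 10!·2!·0!/13! = 1/858; Racah Σ t=0..0: t=0:+1/3628800 = 1/3628800; ⇒ 3j(6 5 1; 5 -5 0)² = 1/78, sgn -1
B: Δ = 10!·2!·0!/13! = 1/858; Racah Σ t=0..0: t=0:+1/7257600 = 1/7257600; ⇒ 3j(6 5 1; 4 -5 1)² = 1/858, sgn +1
I_A²/I_B² = (1/78)/(1/858) = 11/1

11/1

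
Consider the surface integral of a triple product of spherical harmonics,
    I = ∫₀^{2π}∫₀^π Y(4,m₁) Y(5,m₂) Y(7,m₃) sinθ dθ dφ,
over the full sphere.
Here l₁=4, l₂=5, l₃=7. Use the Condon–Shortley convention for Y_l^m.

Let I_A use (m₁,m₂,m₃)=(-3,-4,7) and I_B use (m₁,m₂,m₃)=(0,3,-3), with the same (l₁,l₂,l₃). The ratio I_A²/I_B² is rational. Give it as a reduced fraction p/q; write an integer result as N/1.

63063/5290

Same 4,5,7: normalisation and zero-m 3j drop out of the ratio.
A: Δ: 2! 6! 8! / 17! → 1/6126120; sum: t=1:−1/29030400 = -1/29030400; 3j²(4 5 7; -3 -4 7) = Δ·Π!·Σ² = 21/680  (sign -1)
B: Δ: 2! 6! 8! / 17! → 1/6126120; sum: t=0:+1/3870720 t=1:−1/181440 t=2:+1/138240 = 23/11612160; 3j²(4 5 7; 0 3 -3) = Δ·Π!·Σ² = 529/204204  (sign +1)
I_A²/I_B² = (21/680)/(529/204204) = 63063/5290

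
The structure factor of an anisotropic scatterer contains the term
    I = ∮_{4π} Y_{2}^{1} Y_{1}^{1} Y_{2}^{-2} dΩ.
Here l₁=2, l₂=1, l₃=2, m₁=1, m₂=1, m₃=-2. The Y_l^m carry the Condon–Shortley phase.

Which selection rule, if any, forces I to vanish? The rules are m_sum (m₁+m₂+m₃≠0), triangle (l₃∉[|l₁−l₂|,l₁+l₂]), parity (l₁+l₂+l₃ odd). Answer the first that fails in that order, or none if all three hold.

Σmᵢ = 0  ✓
l₃∈[|l₁−l₂|,l₁+l₂]=[1,3], have l₃=2  ✓
Σlᵢ = 5 ⇒ odd  ✗

parity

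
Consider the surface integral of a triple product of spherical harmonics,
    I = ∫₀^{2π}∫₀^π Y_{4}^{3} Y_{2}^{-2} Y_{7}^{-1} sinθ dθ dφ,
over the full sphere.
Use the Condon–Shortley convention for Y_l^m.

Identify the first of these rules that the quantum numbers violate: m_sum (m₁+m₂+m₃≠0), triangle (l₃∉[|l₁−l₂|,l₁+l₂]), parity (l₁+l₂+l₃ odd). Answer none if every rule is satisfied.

m₁+m₂+m₃ = 3 − 2 − 1 = 0  ✓
triangle: |4−2|=2 ≤ l₃=7 ≤ 4+2=6  ✗
parity: l₁+l₂+l₃ = 13 is odd

triangle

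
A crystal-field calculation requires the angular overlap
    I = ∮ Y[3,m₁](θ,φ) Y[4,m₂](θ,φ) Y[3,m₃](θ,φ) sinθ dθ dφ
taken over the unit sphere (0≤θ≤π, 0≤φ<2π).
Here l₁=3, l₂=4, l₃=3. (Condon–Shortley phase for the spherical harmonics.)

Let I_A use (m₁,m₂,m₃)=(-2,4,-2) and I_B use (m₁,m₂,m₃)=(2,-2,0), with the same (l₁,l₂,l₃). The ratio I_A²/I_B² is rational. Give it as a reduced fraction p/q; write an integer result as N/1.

Same 3,4,3: normalisation and zero-m 3j drop out of the ratio.
A: Δ: 4! 2! 4! / 11! → 1/34650; sum: t=4:+1/576 = 1/576; 3j²(3 4 3; -2 4 -2) = Δ·Π!·Σ² = 5/99  (sign -1)
B: Δ: 4! 2! 4! / 11! → 1/34650; sum: t=0:+1/96 t=1:−1/72 = -1/288; 3j²(3 4 3; 2 -2 0) = Δ·Π!·Σ² = 1/462  (sign +1)
I_A²/I_B² = (5/99)/(1/462) = 70/3

70/3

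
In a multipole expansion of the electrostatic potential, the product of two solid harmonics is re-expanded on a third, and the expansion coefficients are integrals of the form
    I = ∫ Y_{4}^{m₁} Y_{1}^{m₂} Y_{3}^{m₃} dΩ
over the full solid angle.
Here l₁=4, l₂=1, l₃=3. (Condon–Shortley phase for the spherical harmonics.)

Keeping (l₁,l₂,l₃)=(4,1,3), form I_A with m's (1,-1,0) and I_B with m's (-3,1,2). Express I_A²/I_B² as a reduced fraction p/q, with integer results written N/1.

Shared (l₁,l₂,l₃)=(4,1,3): N and (l;000)² cancel in I_A²/I_B².
A: Δ = 2!·6!·0!/9! = 1/252; Racah Σ t=0..0: t=0:+1/72 = 1/72; ⇒ 3j(4 1 3; 1 -1 0)² = 5/126, sgn -1
B: Δ = 2!·6!·0!/9! = 1/252; Racah Σ t=2..2: t=2:+1/240 = 1/240; ⇒ 3j(4 1 3; -3 1 2)² = 1/12, sgn -1
I_A²/I_B² = (5/126)/(1/12) = 10/21

10/21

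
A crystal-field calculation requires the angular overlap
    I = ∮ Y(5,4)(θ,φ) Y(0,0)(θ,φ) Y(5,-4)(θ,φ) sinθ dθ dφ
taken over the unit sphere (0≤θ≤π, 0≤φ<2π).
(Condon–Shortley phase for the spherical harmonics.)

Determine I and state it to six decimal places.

0.282095

m-sum 0 ✓  L=10 even ✓  5≤5≤5 ✓
Π(2lᵢ+1) = 11×1×11 = 121
triangle coeff Δ(5,0,5) = 1/11
Σ_t [0,0]: t=0:+1/14400 = 1/14400
(3j)²=1/11 [(5 0 5; 0 0 0)], sign=-1
Σ_t [0,0]: t=0:+1/362880 = 1/362880
(3j)²=1/11 [(5 0 5; 4 0 -4)], sign=-1
⇒ 4πI² = 1/1
I = (+1)√(1/1/(4π)) = 0.28209479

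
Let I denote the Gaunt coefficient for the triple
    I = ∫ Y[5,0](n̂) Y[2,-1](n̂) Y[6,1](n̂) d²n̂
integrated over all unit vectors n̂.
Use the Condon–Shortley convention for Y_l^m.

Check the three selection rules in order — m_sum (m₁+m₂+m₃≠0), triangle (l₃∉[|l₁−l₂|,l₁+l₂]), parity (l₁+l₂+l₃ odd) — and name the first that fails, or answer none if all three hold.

parity

m₁+m₂+m₃ = 0 − 1 + 1 = 0  ✓
triangle: |5−2|=3 ≤ l₃=6 ≤ 5+2=7  ✓
parity: l₁+l₂+l₃ = 13 is odd  ✗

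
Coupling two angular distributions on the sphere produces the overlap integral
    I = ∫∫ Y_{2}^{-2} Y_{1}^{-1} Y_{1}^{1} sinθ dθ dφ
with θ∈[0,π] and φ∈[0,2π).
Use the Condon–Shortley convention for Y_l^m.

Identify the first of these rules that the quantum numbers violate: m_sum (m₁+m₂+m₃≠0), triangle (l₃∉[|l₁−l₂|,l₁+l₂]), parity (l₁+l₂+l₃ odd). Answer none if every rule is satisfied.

m_sum

Σmᵢ = -2  ✗
l₃∈[|l₁−l₂|,l₁+l₂]=[1,3], have l₃=1
Σlᵢ = 4 ⇒ even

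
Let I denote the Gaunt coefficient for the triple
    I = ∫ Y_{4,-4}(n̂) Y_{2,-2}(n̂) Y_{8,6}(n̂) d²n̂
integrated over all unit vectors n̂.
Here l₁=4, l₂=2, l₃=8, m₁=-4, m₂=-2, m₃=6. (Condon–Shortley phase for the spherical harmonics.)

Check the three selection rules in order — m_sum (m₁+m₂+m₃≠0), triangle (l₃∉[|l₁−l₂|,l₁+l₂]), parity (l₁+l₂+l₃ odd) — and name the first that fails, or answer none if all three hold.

triangle

Σmᵢ = 0  ✓
l₃∈[|l₁−l₂|,l₁+l₂]=[2,6], have l₃=8  ✗
Σlᵢ = 14 ⇒ even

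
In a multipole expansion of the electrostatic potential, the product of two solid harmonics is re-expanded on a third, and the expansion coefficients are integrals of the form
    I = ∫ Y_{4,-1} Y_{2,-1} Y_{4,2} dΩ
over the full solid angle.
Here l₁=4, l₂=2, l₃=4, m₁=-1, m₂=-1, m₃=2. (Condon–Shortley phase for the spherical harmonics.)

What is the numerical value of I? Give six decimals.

Rules hold: Σm=0, L=10 even, 2≤4≤6.
N = 9·5·9 = 405
Δ = 2!·6!·2!/11! = 1/13860
Racah Σ t=0..2: t=0:+1/192 t=1:−1/36 t=2:+1/192 = -5/288
⇒ 3j(4 2 4; 0 0 0)² = 20/693, sgn -1
Racah Σ t=0..1: t=0:+1/240 t=1:−1/96 = -1/160
⇒ 3j(4 2 4; -1 -1 2)² = 27/1540, sgn -1
4πI² = N·(3j₀)²·(3jₘ)² = 1215/5929
I = +1·√(0.204925/4π) = 0.12770047

0.127700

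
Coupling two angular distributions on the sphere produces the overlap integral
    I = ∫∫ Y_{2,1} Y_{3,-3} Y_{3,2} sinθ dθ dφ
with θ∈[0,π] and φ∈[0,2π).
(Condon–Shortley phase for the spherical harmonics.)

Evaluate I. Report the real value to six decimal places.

-0.210261

m-sum 0 ✓  L=8 even ✓  1≤3≤5 ✓
Π(2lᵢ+1) = 5×7×7 = 245
triangle coeff Δ(2,3,3) = 1/3780
Σ_t [0,2]: t=0:+1/24 t=1:−1/4 t=2:+1/24 = -1/6
(3j)²=4/105 [(2 3 3; 0 0 0)], sign=+1
Σ_t [0,0]: t=0:+1/48 = 1/48
(3j)²=5/84 [(2 3 3; 1 -3 2)], sign=-1
⇒ 4πI² = 5/9
I = (-1)√(5/9/(4π)) = -0.21026104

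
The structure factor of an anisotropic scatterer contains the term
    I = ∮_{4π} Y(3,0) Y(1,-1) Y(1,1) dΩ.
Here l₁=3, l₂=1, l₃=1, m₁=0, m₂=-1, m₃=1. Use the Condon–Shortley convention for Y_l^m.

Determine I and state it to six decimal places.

0.000000

|3−1|≤1≤3+1 violated ⇒ I = 0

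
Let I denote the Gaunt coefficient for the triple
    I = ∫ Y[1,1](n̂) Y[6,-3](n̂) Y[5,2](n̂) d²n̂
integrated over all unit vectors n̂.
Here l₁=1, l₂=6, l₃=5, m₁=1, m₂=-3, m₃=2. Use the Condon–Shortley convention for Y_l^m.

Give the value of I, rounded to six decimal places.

-0.245154

Checks pass: Σm=0; 12 even; l₃=5∈[5,7].
(2·1+1)(2·6+1)(2·5+1) = 429
Δ: 2! 0! 10! / 13! → 1/858
sum: t=1:−1/14400 = -1/14400
3j²(1 6 5; 0 0 0) = Δ·Π!·Σ² = 6/143  (sign +1)
sum: t=0:+1/60480 = 1/60480
3j²(1 6 5; 1 -3 2) = Δ·Π!·Σ² = 6/143  (sign -1)
combine: 4πI² = 429·6/143·6/143 = 108/143
take √, sign -1: I = -0.24515397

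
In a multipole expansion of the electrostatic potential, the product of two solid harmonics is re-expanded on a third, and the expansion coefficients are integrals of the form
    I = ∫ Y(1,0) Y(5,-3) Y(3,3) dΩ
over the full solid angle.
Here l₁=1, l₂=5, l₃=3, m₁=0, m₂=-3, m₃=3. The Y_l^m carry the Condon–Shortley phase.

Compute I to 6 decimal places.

0.000000

triangle: need 4≤l₃≤6, have 3; I=0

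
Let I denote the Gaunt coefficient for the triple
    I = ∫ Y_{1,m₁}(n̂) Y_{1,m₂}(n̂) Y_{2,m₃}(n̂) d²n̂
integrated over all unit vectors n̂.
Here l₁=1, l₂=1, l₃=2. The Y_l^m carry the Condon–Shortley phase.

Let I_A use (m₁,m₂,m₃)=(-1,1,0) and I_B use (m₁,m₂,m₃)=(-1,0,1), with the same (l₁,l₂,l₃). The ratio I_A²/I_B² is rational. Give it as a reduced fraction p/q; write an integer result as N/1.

1/3

l's match ⇒ only the (l;m) 3-j factors differ between A and B.
A: triangle coeff Δ(1,1,2) = 1/30; Σ_t [0,0]: t=0:+1/4 = 1/4; (3j)²=1/30 [(1 1 2; -1 1 0)], sign=+1
B: triangle coeff Δ(1,1,2) = 1/30; Σ_t [0,0]: t=0:+1/2 = 1/2; (3j)²=1/10 [(1 1 2; -1 0 1)], sign=-1
I_A²/I_B² = (1/30)/(1/10) = 1/3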